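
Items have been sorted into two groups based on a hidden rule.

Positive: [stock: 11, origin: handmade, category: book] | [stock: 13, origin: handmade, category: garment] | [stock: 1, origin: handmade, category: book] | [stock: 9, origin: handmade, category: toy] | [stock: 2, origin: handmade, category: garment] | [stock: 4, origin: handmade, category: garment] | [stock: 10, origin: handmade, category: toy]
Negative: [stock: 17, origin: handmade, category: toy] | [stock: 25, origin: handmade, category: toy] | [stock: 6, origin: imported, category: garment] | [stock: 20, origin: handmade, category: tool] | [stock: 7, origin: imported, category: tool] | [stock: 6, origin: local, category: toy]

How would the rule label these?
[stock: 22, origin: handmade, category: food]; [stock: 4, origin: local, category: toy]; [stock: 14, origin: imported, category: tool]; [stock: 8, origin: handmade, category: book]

The classifier is using: origin is handmade AND stock ≤ 13.
[stock: 22, origin: handmade, category: food]: origin is handmade, stock = 22, lacks this property → Negative.
[stock: 4, origin: local, category: toy]: origin is local, stock = 4, lacks this property → Negative.
[stock: 14, origin: imported, category: tool]: origin is imported, stock = 14, lacks this property → Negative.
[stock: 8, origin: handmade, category: book]: origin is handmade, stock = 8, passes → Positive.

Negative, Negative, Negative, Positive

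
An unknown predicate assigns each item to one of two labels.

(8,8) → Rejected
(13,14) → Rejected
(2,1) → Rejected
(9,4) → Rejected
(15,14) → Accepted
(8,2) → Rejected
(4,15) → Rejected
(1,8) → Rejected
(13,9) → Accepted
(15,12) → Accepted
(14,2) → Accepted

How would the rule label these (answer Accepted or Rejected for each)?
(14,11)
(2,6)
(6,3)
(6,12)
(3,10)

Accepted, Rejected, Rejected, Rejected, Rejected

The simplest hypothesis consistent with all the labels is: first > second AND sum ≥ 16.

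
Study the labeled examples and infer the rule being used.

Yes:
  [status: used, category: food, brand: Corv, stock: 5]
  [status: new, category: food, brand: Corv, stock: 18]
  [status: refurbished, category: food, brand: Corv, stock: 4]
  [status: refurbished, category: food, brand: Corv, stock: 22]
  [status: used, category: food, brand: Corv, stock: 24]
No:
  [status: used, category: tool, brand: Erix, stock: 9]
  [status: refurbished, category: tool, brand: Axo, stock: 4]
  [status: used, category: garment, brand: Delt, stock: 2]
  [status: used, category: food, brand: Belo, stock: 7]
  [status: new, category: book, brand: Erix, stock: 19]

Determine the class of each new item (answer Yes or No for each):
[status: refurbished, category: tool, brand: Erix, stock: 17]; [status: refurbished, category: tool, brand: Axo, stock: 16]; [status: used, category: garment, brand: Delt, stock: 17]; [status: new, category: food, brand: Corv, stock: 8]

No, No, No, Yes

The classifier is using: brand is Corv.
[status: refurbished, category: tool, brand: Erix, stock: 17]: brand is Erix — lacks this property, so No.
[status: refurbished, category: tool, brand: Axo, stock: 16]: brand is Axo — lacks this property, so No.
[status: used, category: garment, brand: Delt, stock: 17]: brand is Delt — lacks this property, so No.
[status: new, category: food, brand: Corv, stock: 8]: brand is Corv — has this property, so Yes.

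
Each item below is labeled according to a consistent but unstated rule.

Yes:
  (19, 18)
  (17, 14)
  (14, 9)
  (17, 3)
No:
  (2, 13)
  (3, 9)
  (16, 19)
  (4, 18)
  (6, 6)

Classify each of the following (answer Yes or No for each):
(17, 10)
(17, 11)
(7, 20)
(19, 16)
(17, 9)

One predicate separates the groups cleanly: first > second.
(17, 10): 17 > 10, meets the rule → Yes.
(17, 11): 17 > 11, meets the rule → Yes.
(7, 20): 7 < 20, doesn't match → No.
(19, 16): 19 > 16, meets the rule → Yes.
(17, 9): 17 > 9, meets the rule → Yes.

Yes, Yes, No, Yes, Yes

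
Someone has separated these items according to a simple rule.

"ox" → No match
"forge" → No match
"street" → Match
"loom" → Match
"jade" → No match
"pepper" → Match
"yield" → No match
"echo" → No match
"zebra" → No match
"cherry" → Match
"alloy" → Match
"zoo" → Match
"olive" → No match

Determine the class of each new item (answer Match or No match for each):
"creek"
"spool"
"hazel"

Every 'Match' example satisfies: has a double letter. None of the 'No match' examples do.

Match, Match, No match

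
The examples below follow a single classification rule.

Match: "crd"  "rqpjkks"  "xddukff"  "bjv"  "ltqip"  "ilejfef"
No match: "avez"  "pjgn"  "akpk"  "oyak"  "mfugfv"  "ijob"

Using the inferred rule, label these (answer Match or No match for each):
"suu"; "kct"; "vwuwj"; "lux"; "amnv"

Match, Match, Match, Match, No match

The rule appears to be: odd length.
"suu" → length 3 → Match. "kct" → length 3 → Match. "vwuwj" → length 5 → Match. "lux" → length 3 → Match. "amnv" → length 4 → No match.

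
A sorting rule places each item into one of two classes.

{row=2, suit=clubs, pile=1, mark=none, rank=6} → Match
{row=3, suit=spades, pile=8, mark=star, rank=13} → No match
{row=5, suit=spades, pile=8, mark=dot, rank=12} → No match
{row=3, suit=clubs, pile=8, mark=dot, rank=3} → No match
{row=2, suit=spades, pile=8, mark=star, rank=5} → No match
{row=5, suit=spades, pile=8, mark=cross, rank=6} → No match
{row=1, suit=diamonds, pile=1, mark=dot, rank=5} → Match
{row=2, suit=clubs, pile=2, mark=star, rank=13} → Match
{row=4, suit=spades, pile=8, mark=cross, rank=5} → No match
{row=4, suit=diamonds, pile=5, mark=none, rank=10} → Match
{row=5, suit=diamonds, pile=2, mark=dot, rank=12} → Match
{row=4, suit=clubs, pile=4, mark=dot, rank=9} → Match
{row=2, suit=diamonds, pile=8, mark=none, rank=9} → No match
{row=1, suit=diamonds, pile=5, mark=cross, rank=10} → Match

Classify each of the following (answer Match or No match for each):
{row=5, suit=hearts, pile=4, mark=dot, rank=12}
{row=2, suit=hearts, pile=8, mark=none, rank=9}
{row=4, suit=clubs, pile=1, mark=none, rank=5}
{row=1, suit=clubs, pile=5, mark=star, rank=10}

Match, No match, Match, Match

The rule appears to be: pile ≤ 5.
{row=5, suit=hearts, pile=4, mark=dot, rank=12} → pile = 4 → Match. {row=2, suit=hearts, pile=8, mark=none, rank=9} → pile = 8 → No match. {row=4, suit=clubs, pile=1, mark=none, rank=5} → pile = 1 → Match. {row=1, suit=clubs, pile=5, mark=star, rank=10} → pile = 5 → Match.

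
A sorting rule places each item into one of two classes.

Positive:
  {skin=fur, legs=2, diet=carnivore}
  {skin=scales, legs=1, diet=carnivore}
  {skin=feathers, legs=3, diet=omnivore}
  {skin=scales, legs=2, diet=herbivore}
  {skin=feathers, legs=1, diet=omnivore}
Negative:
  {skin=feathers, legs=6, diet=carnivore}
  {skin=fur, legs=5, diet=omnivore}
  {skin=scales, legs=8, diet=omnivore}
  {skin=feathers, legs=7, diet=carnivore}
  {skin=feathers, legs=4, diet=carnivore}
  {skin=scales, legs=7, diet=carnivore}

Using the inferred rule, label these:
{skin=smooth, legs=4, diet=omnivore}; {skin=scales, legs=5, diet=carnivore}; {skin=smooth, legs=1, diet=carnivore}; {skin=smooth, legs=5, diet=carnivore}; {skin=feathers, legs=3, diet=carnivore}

Negative, Negative, Positive, Negative, Positive

The pattern is that an item is 'Positive' exactly when: legs ≤ 3.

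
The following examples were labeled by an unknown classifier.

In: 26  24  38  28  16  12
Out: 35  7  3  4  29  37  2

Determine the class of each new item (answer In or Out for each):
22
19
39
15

In, Out, Out, Out

One predicate separates the groups cleanly: even AND at least 7.
22 → 22 is even, 22 ≥ 7 → In. 19 → 19 is odd, 19 ≥ 7 → Out. 39 → 39 is odd, 39 ≥ 7 → Out. 15 → 15 is odd, 15 ≥ 7 → Out.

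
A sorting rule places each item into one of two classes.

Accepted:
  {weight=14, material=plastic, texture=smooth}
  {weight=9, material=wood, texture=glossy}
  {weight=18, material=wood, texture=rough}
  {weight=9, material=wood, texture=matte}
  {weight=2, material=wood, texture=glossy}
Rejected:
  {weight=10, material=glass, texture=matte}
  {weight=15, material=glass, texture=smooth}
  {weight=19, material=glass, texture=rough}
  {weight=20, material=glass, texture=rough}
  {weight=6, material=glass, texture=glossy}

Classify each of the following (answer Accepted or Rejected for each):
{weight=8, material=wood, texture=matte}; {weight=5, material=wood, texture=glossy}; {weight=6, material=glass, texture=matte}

The distinguishing property — material is not glass — holds for all the 'Accepted' cases and none of the 'Rejected' cases.

Accepted, Accepted, Rejected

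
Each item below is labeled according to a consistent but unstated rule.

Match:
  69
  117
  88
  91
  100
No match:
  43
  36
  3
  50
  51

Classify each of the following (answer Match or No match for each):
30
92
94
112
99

The classifier is using: at least 69.
No match: 30, since 30 < 69.
Match: 92, since 92 ≥ 69.
Match: 94, since 94 ≥ 69.
Match: 112, since 112 ≥ 69.
Match: 99, since 99 ≥ 69.

No match, Match, Match, Match, Match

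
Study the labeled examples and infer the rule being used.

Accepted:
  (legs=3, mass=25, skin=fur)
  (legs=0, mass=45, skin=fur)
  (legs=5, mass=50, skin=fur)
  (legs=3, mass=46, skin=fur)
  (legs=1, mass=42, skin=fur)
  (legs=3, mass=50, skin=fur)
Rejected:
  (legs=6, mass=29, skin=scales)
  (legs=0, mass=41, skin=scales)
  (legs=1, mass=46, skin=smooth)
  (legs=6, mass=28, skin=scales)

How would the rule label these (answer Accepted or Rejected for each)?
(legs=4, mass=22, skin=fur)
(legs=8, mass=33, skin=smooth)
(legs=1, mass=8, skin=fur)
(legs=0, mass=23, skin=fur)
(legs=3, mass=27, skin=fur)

Accepted, Rejected, Accepted, Accepted, Accepted

One predicate separates the groups cleanly: skin is fur.
(legs=4, mass=22, skin=fur): Accepted (skin is fur).
(legs=8, mass=33, skin=smooth): Rejected (skin is smooth).
(legs=1, mass=8, skin=fur): Accepted (skin is fur).
(legs=0, mass=23, skin=fur): Accepted (skin is fur).
(legs=3, mass=27, skin=fur): Accepted (skin is fur).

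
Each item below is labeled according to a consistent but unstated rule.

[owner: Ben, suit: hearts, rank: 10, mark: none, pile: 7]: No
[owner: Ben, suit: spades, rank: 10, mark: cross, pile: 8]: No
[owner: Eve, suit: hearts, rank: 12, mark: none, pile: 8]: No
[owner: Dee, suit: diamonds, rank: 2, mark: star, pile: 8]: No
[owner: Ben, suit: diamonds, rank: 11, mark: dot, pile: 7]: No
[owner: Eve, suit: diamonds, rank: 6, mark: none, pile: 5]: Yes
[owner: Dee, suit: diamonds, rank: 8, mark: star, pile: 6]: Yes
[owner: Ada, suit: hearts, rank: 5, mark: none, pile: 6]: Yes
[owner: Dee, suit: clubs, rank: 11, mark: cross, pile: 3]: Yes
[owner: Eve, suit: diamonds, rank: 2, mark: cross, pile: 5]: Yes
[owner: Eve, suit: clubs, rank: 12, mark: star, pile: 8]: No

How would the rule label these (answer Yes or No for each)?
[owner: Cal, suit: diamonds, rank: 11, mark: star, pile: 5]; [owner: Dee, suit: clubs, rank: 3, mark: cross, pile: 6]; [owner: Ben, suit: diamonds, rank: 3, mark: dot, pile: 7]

Yes, Yes, No

All 'Yes' examples share one property — pile ≤ 6 — and every 'No' example lacks it.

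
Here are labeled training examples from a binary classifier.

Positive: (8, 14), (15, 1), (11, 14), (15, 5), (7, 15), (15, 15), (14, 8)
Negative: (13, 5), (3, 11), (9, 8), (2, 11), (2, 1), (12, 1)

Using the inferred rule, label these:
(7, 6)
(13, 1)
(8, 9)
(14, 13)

Negative, Negative, Negative, Positive

The classifier is using: max ≥ 14.
(7, 6) — max 7, hence Negative. (13, 1) — max 13, hence Negative. (8, 9) — max 9, hence Negative. (14, 13) — max 14, hence Positive.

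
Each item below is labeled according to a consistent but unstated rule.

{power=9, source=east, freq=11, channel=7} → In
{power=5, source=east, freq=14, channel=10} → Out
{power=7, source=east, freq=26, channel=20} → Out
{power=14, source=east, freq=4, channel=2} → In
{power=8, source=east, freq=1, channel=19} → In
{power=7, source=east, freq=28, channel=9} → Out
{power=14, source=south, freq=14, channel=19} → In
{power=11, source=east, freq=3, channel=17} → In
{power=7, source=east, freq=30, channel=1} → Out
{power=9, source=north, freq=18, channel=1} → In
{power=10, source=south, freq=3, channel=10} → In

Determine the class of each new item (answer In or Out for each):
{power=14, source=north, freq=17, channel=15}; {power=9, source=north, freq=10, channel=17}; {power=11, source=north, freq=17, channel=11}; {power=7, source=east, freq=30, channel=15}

In, In, In, Out

The common property of the 'In' items is: power ≥ 8. No 'Out' item has it.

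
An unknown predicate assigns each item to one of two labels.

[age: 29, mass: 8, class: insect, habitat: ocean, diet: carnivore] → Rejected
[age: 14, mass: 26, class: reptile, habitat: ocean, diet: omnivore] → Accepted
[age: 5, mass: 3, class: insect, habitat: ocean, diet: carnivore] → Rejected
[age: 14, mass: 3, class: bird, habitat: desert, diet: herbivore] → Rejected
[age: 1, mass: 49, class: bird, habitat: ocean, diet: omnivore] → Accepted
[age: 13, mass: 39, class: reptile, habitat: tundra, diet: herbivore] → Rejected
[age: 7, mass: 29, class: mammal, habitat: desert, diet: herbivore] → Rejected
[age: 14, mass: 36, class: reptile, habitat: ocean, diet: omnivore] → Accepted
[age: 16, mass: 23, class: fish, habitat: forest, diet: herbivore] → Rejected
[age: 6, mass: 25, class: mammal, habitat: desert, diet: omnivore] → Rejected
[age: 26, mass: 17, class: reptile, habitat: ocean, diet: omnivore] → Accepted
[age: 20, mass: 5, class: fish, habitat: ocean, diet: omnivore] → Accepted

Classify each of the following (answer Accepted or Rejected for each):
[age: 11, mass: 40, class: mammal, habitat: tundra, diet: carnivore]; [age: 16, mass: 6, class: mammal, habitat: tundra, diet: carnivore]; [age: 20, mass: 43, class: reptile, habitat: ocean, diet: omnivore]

Every 'Accepted' example satisfies: diet is omnivore AND habitat is ocean. None of the 'Rejected' examples do.
Rejected: [age: 11, mass: 40, class: mammal, habitat: tundra, diet: carnivore], since diet is carnivore, habitat is tundra.
Rejected: [age: 16, mass: 6, class: mammal, habitat: tundra, diet: carnivore], since diet is carnivore, habitat is tundra.
Accepted: [age: 20, mass: 43, class: reptile, habitat: ocean, diet: omnivore], since diet is omnivore, habitat is ocean.

Rejected, Rejected, Accepted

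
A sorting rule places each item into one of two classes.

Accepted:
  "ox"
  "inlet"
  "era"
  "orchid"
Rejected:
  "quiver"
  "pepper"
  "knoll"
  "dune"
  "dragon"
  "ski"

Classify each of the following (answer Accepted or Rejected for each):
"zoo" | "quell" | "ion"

Rejected, Rejected, Accepted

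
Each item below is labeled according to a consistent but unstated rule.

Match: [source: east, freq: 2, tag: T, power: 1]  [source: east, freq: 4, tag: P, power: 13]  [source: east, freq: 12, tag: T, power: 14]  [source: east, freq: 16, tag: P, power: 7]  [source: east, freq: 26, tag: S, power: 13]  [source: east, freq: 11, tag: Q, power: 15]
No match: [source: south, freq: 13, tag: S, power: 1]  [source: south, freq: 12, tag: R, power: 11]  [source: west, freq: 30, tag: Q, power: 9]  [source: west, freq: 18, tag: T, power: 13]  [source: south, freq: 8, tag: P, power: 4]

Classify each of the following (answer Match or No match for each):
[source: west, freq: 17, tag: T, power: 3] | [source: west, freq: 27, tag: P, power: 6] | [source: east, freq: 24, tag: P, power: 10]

No match, No match, Match

Checking candidate rules against both groups, what survives is: source is east.
[source: west, freq: 17, tag: T, power: 3]: No match (source is west). [source: west, freq: 27, tag: P, power: 6]: No match (source is west). [source: east, freq: 24, tag: P, power: 10]: Match (source is east).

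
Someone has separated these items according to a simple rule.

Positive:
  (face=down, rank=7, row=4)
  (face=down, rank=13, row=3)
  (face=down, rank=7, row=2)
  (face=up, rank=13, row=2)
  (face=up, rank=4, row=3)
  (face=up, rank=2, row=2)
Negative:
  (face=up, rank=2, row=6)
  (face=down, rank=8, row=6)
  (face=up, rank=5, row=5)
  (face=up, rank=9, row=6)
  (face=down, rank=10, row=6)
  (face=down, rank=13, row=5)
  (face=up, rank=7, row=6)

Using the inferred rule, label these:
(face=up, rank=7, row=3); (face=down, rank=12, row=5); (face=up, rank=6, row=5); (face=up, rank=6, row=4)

Positive, Negative, Negative, Positive

Every 'Positive' example satisfies: row ≤ 4. None of the 'Negative' examples do.
(face=up, rank=7, row=3) — row = 3, hence Positive. (face=down, rank=12, row=5) — row = 5, hence Negative. (face=up, rank=6, row=5) — row = 5, hence Negative. (face=up, rank=6, row=4) — row = 4, hence Positive.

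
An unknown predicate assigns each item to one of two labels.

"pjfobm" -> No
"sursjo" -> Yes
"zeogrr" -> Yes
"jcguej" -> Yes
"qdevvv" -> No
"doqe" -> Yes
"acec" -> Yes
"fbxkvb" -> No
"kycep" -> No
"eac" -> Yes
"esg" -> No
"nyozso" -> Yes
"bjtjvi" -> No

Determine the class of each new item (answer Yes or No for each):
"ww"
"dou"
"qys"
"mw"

'Yes' ⟺ has ≥ 2 vowels.
"ww" — 0 vowels, hence No. "dou" — 2 vowels, hence Yes. "qys" — 0 vowels, hence No. "mw" — 0 vowels, hence No.

No, Yes, No, No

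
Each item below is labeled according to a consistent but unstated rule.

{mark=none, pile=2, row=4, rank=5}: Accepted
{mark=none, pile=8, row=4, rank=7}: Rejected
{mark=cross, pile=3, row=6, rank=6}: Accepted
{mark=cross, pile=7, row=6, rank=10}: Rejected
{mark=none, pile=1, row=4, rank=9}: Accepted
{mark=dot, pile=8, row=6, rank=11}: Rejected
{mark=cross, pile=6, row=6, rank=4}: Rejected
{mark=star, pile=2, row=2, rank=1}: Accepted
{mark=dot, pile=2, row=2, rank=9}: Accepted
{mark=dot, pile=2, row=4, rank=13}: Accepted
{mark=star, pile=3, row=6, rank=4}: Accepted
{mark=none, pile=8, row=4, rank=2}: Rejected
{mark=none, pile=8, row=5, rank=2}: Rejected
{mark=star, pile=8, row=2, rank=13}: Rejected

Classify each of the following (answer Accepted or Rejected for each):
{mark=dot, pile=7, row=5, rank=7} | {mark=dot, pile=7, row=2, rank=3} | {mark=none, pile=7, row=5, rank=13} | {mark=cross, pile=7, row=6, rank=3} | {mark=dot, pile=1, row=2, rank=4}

Rejected, Rejected, Rejected, Rejected, Accepted

The common property of the 'Accepted' items is: pile ≤ 3. No 'Rejected' item has it.
{mark=dot, pile=7, row=5, rank=7} → pile = 7 → Rejected. {mark=dot, pile=7, row=2, rank=3} → pile = 7 → Rejected. {mark=none, pile=7, row=5, rank=13} → pile = 7 → Rejected. {mark=cross, pile=7, row=6, rank=3} → pile = 7 → Rejected. {mark=dot, pile=1, row=2, rank=4} → pile = 1 → Accepted.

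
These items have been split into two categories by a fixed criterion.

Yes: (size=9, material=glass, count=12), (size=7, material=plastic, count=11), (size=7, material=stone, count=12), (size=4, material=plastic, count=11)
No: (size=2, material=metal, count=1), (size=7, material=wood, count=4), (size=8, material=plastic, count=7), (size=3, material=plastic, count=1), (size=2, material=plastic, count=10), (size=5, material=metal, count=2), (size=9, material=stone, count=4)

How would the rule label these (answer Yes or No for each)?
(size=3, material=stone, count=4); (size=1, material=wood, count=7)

No, No

Rule: count ≥ 11. This holds for each 'Yes' example and fails for each 'No' one.
(size=3, material=stone, count=4): count = 4 — does not pass, so No. (size=1, material=wood, count=7): count = 7 — does not pass, so No.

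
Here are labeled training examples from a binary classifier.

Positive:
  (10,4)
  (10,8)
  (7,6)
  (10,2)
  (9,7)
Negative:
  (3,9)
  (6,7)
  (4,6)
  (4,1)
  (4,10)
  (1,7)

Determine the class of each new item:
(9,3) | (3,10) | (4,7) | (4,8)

Positive, Negative, Negative, Negative

One predicate separates the groups cleanly: first ≥ 7.
(9,3) → first 9 → Positive. (3,10) → first 3 → Negative. (4,7) → first 4 → Negative. (4,8) → first 4 → Negative.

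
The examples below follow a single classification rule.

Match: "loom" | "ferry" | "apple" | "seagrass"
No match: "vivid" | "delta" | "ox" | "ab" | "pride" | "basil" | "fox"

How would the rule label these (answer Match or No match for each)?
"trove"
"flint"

No match, No match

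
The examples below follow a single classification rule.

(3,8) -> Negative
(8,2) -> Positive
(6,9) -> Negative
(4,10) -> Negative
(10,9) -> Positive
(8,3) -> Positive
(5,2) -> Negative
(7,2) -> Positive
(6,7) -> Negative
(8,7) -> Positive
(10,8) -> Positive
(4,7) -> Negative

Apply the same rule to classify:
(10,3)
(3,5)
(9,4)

The classifier is using: first ≥ 7.
(10,3): first 10 — checks out, so Positive.
(3,5): first 3 — does not satisfy this, so Negative.
(9,4): first 9 — checks out, so Positive.

Positive, Negative, Positive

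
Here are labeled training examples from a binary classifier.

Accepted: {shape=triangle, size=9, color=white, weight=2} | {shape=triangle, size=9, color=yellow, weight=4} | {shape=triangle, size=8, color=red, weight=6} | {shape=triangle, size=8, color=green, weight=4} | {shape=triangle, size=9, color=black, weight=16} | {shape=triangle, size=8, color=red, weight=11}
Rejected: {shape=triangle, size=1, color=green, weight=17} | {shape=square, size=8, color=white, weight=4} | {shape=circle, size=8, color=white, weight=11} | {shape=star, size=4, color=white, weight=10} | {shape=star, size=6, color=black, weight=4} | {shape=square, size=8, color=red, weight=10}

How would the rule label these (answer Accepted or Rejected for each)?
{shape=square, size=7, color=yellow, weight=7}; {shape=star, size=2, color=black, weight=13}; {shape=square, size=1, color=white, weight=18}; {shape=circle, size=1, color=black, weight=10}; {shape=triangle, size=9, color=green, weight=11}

Rejected, Rejected, Rejected, Rejected, Accepted

The classifier is using: shape is triangle AND size ≥ 4.
{shape=square, size=7, color=yellow, weight=7}: Rejected (shape is square, size = 7). {shape=star, size=2, color=black, weight=13}: Rejected (shape is star, size = 2). {shape=square, size=1, color=white, weight=18}: Rejected (shape is square, size = 1). {shape=circle, size=1, color=black, weight=10}: Rejected (shape is circle, size = 1). {shape=triangle, size=9, color=green, weight=11}: Accepted (shape is triangle, size = 9).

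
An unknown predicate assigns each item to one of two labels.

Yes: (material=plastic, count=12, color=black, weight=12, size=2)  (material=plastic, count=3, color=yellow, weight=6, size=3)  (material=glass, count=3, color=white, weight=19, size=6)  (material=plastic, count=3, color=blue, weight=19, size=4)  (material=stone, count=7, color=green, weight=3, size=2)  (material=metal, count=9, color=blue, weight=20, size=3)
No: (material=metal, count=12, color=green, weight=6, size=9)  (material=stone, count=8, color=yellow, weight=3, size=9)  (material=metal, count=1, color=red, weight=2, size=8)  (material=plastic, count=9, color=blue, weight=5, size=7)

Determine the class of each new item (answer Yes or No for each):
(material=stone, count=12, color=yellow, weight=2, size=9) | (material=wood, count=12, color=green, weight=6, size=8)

No, No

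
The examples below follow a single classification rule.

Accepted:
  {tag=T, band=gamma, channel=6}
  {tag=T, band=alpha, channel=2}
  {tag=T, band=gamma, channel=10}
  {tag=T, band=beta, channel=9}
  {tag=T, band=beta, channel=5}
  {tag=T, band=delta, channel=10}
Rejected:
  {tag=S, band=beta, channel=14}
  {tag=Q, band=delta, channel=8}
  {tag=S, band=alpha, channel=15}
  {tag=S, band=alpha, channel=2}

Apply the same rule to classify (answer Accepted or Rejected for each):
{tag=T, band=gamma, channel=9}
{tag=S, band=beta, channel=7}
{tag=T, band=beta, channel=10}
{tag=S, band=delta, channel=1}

Comparing the two groups points to one rule — tag is T.

Accepted, Rejected, Accepted, Rejected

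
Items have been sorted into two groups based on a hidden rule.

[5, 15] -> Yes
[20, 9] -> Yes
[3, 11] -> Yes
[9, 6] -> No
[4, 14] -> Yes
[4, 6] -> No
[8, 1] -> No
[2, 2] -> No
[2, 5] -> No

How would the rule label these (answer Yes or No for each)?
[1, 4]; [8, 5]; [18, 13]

The simplest hypothesis consistent with all the labels is: second ≥ 8.

No, No, Yes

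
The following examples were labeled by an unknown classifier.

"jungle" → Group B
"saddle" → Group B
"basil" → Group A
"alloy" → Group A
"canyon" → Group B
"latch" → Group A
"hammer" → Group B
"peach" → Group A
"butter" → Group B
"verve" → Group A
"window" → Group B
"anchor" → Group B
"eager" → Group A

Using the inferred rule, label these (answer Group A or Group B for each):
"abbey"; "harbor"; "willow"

Rule: odd length. This holds for each 'Group A' example and fails for each 'Group B' one.
Group A: "abbey", since length 5.
Group B: "harbor", since length 6.
Group B: "willow", since length 6.

Group A, Group B, Group B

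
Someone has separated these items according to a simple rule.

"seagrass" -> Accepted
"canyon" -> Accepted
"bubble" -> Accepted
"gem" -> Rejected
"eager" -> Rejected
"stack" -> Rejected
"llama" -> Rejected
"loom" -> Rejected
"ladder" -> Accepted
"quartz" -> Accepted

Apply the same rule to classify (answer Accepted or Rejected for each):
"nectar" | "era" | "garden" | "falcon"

The pattern is that an item is 'Accepted' exactly when: length ≥ 6.
Accepted: "nectar", since length 6.
Rejected: "era", since length 3.
Accepted: "garden", since length 6.
Accepted: "falcon", since length 6.

Accepted, Rejected, Accepted, Accepted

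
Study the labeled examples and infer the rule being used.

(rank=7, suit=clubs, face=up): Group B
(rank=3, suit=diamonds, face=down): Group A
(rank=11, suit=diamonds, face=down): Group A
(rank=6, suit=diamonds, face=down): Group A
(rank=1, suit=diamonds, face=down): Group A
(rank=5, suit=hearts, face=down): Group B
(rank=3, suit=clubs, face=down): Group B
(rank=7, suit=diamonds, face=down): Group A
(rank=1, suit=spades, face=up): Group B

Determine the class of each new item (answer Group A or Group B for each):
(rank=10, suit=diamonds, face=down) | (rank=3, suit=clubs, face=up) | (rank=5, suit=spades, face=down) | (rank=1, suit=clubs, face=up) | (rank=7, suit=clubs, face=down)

Group A, Group B, Group B, Group B, Group B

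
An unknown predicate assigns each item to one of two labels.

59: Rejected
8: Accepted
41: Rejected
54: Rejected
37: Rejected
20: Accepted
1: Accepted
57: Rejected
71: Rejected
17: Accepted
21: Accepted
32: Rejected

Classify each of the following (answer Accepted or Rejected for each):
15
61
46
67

Accepted, Rejected, Rejected, Rejected

The simplest hypothesis consistent with all the labels is: at most 21.
15: 15 ≤ 21 — matches, so Accepted.
61: 61 > 21 — does not fit, so Rejected.
46: 46 > 21 — does not fit, so Rejected.
67: 67 > 21 — does not fit, so Rejected.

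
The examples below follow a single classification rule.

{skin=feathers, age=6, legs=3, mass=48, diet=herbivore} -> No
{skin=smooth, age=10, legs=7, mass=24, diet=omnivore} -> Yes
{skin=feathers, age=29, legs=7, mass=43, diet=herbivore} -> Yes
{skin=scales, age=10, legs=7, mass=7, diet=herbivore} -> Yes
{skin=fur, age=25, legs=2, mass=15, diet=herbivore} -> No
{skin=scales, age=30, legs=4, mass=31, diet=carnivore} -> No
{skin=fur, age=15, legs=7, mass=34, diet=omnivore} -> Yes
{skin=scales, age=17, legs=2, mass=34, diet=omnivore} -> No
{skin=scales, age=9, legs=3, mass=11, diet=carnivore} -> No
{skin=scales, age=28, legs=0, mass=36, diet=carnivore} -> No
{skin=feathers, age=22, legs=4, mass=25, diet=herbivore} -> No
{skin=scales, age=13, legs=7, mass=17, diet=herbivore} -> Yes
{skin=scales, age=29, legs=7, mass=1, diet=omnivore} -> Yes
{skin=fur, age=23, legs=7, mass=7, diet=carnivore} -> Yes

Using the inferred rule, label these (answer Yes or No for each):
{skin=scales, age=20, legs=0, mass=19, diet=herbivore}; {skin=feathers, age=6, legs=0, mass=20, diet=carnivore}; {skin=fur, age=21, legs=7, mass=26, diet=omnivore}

No, No, Yes

The pattern is that an item is 'Yes' exactly when: legs = 7.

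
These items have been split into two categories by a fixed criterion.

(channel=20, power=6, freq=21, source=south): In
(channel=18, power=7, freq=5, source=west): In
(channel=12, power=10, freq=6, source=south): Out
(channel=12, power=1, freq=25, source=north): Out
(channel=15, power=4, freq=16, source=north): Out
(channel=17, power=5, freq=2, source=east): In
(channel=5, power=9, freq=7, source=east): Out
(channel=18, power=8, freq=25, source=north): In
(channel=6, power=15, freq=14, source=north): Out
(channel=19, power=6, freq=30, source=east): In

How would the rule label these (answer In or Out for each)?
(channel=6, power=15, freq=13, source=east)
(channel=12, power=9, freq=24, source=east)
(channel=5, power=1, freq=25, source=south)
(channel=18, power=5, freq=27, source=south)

Rule: channel ≥ 17. This holds for each 'In' example and fails for each 'Out' one.
(channel=6, power=15, freq=13, source=east) — channel = 6, hence Out. (channel=12, power=9, freq=24, source=east) — channel = 12, hence Out. (channel=5, power=1, freq=25, source=south) — channel = 5, hence Out. (channel=18, power=5, freq=27, source=south) — channel = 18, hence In.

Out, Out, Out, In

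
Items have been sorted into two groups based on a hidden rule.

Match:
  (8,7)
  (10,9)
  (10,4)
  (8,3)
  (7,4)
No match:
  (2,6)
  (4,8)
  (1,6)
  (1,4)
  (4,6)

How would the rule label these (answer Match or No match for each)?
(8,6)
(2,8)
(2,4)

The pattern is that an item is 'Match' exactly when: first > second.

Match, No match, No match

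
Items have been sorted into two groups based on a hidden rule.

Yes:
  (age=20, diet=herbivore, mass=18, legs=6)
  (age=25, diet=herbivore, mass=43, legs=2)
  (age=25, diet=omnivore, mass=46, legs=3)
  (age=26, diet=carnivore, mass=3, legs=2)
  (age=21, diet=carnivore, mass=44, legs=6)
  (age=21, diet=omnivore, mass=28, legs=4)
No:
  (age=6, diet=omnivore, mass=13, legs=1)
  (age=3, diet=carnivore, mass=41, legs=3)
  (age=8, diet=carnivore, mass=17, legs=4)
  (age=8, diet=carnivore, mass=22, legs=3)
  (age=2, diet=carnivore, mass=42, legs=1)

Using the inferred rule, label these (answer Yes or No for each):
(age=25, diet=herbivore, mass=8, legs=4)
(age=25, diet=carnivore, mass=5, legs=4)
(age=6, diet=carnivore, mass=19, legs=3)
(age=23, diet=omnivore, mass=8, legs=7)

All 'Yes' examples share one property — age ≥ 20 — and every 'No' example lacks it.

Yes, Yes, No, Yes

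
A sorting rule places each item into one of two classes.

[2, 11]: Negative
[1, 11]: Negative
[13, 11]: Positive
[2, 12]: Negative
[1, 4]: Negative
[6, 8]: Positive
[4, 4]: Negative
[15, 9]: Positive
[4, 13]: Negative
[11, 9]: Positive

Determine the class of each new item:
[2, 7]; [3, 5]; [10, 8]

Negative, Negative, Positive

One predicate separates the groups cleanly: first ≥ 6.
[2, 7]: first 2, does not satisfy this → Negative. [3, 5]: first 3, does not satisfy this → Negative. [10, 8]: first 10, has this property → Positive.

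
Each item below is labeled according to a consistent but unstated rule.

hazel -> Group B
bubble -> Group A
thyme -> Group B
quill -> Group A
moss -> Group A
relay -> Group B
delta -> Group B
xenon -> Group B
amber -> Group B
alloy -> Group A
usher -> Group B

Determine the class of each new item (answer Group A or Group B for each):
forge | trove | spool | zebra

Group B, Group B, Group A, Group B

One predicate separates the groups cleanly: has a double letter.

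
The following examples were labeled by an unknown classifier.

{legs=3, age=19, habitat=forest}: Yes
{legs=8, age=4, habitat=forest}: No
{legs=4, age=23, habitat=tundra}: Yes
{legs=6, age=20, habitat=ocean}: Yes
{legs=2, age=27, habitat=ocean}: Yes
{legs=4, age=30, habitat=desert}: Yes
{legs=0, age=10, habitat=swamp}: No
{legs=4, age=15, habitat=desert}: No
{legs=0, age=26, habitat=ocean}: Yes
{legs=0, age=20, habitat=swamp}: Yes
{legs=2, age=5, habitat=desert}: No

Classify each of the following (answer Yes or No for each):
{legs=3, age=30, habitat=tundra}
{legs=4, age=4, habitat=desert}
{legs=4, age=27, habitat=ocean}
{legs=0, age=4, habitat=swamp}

Rule: age ≥ 19. This holds for each 'Yes' example and fails for each 'No' one.
{legs=3, age=30, habitat=tundra} — age = 30, hence Yes.
{legs=4, age=4, habitat=desert} — age = 4, hence No.
{legs=4, age=27, habitat=ocean} — age = 27, hence Yes.
{legs=0, age=4, habitat=swamp} — age = 4, hence No.

Yes, No, Yes, No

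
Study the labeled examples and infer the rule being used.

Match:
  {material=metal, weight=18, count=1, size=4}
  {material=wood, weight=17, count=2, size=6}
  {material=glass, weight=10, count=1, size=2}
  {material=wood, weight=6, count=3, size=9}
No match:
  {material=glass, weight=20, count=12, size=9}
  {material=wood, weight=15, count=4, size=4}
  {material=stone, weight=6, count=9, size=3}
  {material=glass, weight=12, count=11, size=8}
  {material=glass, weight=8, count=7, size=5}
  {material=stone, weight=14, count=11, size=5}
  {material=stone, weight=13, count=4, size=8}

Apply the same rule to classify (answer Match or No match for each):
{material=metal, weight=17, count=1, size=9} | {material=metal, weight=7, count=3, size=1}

A rule that fits every label: count ≤ 3 — true of each 'Match' example, false of each 'No match' one.

Match, Match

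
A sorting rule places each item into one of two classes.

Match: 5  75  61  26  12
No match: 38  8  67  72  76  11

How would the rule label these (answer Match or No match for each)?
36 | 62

No match, No match

The pattern is that an item is 'Match' exactly when: ≡ 5 (mod 7).
36: 36 mod 7 = 1, does not fit → No match. 62: 62 mod 7 = 6, does not fit → No match.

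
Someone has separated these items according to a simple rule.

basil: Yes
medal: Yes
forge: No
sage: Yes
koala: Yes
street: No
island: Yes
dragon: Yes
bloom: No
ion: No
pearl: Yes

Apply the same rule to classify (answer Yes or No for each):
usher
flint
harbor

No, No, Yes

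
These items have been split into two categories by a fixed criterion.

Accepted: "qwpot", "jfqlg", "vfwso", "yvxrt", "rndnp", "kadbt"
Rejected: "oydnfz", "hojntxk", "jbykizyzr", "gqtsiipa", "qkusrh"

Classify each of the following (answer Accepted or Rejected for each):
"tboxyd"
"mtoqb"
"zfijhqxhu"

'Accepted' ⟺ length 5.
"tboxyd": length 6 — doesn't match, so Rejected.
"mtoqb": length 5 — checks out, so Accepted.
"zfijhqxhu": length 9 — doesn't match, so Rejected.

Rejected, Accepted, Rejected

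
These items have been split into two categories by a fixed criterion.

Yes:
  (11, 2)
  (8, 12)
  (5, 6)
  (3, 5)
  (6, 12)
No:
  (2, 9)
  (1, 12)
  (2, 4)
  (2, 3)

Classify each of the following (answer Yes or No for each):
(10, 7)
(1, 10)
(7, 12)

The classifier is using: first ≥ 3.
(10, 7): first 10 — passes, so Yes.
(1, 10): first 1 — does not fit, so No.
(7, 12): first 7 — passes, so Yes.

Yes, No, Yes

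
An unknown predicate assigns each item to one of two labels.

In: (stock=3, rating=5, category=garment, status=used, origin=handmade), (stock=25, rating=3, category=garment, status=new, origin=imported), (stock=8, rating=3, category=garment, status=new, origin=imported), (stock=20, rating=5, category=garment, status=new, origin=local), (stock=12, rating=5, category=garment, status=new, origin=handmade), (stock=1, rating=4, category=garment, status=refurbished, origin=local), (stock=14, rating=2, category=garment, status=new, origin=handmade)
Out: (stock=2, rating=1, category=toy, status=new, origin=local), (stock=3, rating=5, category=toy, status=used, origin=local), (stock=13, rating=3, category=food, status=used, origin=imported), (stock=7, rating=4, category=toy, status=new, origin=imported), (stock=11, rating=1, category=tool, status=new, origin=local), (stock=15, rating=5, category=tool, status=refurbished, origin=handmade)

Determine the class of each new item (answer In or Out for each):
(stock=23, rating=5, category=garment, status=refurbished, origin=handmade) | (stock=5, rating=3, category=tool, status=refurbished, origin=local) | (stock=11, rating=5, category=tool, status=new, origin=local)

In, Out, Out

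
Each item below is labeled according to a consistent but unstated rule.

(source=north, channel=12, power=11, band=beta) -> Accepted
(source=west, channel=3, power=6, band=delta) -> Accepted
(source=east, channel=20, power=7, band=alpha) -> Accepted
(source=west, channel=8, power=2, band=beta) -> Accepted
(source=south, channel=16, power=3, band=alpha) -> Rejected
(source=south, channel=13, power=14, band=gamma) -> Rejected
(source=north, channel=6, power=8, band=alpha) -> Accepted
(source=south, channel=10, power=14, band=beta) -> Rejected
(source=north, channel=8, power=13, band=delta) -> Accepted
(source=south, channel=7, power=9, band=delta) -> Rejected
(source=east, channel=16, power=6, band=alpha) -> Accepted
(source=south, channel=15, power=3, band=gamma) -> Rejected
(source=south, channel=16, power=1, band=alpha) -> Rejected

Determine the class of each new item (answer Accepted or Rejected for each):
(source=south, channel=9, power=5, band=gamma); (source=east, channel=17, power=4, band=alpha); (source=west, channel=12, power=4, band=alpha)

Rejected, Accepted, Accepted

The rule appears to be: source is not south.
Rejected: (source=south, channel=9, power=5, band=gamma), since source is south.
Accepted: (source=east, channel=17, power=4, band=alpha), since source is east.
Accepted: (source=west, channel=12, power=4, band=alpha), since source is west.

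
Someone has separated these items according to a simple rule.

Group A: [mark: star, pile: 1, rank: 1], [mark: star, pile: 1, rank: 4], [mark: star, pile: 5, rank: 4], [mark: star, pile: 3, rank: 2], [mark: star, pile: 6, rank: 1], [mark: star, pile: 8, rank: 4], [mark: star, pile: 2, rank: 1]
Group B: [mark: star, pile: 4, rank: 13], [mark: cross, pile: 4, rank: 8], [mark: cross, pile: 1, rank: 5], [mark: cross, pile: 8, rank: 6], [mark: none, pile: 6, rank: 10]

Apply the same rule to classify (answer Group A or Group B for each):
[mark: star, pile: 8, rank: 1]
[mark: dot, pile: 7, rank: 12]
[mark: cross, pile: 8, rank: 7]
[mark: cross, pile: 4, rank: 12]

'Group A' ⟺ rank ≤ 4.
[mark: star, pile: 8, rank: 1]: rank = 1 — fits, so Group A. [mark: dot, pile: 7, rank: 12]: rank = 12 — lacks this property, so Group B. [mark: cross, pile: 8, rank: 7]: rank = 7 — lacks this property, so Group B. [mark: cross, pile: 4, rank: 12]: rank = 12 — lacks this property, so Group B.

Group A, Group B, Group B, Group B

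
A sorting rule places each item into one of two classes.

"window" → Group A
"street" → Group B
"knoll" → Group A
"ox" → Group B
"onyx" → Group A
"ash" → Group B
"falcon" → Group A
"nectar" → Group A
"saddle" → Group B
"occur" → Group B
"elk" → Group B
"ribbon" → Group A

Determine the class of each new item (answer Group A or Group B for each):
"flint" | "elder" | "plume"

Group A, Group B, Group B

Comparing the two groups points to one rule — contains 'n'.
"flint" — has 'n', hence Group A.
"elder" — no 'n', hence Group B.
"plume" — no 'n', hence Group B.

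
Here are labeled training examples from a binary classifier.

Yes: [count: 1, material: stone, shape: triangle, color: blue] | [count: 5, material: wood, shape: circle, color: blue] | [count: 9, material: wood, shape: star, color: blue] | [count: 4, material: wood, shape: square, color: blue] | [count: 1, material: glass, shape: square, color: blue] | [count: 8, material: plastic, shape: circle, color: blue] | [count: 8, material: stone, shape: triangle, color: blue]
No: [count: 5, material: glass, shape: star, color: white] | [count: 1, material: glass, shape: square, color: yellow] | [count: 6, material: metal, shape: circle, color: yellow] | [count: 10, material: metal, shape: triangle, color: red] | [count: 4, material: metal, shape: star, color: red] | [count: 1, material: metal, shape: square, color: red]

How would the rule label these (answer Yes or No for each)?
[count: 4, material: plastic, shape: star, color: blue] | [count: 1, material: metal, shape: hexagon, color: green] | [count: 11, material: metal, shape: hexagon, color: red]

Yes, No, No

The distinguishing property — color is blue — holds for all the 'Yes' cases and none of the 'No' cases.
[count: 4, material: plastic, shape: star, color: blue]: color is blue — matches, so Yes.
[count: 1, material: metal, shape: hexagon, color: green]: color is green — doesn't qualify, so No.
[count: 11, material: metal, shape: hexagon, color: red]: color is red — doesn't qualify, so No.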